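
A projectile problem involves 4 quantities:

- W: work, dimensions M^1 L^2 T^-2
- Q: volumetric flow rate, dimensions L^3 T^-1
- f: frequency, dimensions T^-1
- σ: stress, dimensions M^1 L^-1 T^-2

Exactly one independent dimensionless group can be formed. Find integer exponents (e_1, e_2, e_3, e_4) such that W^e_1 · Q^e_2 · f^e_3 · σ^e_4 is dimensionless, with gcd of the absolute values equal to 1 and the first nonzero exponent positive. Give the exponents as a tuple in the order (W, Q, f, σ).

M: e_1·(1) + e_2·(0) + e_3·(0) + e_4·(1) = 0
L: e_1·(2) + e_2·(3) + e_3·(0) + e_4·(-1) = 0
T: e_1·(-2) + e_2·(-1) + e_3·(-1) + e_4·(-2) = 0
Solving this homogeneous linear system for the smallest-integer solution (first nonzero entry positive) gives (1, -1, 1, -1).

(1, -1, 1, -1)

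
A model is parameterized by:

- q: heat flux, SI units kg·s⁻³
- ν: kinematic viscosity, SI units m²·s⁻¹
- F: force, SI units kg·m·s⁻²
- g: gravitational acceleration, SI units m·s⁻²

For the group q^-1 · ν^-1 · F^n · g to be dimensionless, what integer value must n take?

1

Balance the M exponent: (1)·n from F, plus −(1) − (0) + (0) = -1 from the rest, must sum to zero.
n − 1 = 0, so n = 1.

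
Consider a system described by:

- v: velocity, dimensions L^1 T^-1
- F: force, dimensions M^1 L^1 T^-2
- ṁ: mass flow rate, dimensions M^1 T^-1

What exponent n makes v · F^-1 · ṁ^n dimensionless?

Balance the M exponent: (1)·n from ṁ, plus (0) − (1) = -1 from the rest, must sum to zero.
n − 1 = 0, so n = 1.

1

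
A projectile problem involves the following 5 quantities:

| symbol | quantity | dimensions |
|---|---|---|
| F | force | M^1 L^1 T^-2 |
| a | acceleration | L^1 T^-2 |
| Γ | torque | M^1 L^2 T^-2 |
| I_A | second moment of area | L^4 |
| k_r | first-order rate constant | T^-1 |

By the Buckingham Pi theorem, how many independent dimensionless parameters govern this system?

2

There are 5 variables and 3 base dimensions (M, L, T).
The dimension matrix has rank 3.
Independent dimensionless groups: 5 − 3 = 2.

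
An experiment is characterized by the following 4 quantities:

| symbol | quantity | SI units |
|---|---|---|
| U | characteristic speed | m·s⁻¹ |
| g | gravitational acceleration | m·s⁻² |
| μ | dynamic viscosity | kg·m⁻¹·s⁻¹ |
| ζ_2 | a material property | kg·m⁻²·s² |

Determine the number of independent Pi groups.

There are 4 variables and 3 base dimensions (M, L, T).
The dimension matrix has rank 3.
Independent dimensionless groups: 4 − 3 = 1.

1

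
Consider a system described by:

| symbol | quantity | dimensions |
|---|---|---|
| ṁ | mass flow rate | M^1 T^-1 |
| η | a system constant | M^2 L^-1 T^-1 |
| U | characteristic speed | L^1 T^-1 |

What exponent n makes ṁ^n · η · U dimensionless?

Balance the M exponent: (1)·n from ṁ, plus (2) + (0) = 2 from the rest, must sum to zero.
n + 2 = 0, so n = -2.

-2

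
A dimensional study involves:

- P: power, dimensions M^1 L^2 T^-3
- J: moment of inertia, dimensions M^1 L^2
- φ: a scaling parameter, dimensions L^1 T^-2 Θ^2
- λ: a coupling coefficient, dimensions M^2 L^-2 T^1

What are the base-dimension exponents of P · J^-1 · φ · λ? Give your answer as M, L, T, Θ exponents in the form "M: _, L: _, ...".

M: 2, L: -1, T: -4, Θ: 2

Collect each base-dimension exponent across the product:
  M: (1) − (1) + (0) + (2) = 2
  L: (2) − (2) + (1) + (-2) = -1
  T: (-3) − (0) + (-2) + (1) = -4
  Θ: (0) − (0) + (2) + (0) = 2
So the dimensions are [M² L⁻¹ T⁻⁴ Θ²].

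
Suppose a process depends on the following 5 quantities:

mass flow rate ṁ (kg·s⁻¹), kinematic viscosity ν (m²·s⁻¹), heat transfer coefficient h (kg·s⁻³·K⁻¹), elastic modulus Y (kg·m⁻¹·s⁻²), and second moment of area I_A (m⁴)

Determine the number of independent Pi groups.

1

There are 5 variables and 4 base dimensions (M, L, T, Θ).
The dimension matrix has rank 4.
Independent dimensionless groups: 5 − 4 = 1.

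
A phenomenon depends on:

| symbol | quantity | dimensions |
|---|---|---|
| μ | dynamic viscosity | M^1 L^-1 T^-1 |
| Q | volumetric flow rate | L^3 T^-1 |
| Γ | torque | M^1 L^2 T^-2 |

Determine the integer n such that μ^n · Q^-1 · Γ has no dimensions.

Balance the M exponent: (1)·n from μ, plus −(0) + (1) = 1 from the rest, must sum to zero.
n + 1 = 0, so n = -1.

-1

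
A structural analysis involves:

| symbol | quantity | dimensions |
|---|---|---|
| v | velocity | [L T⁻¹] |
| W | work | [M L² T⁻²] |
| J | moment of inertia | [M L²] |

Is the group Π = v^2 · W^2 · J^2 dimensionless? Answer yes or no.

no

Sum the exponent of each base dimension across the product:
  M: 2·[v]_M + 2·[W]_M + 2·[J]_M = 2·(0) + 2·(1) + 2·(1) = 4
  L: 2·[v]_L + 2·[W]_L + 2·[J]_L = 2·(1) + 2·(2) + 2·(2) = 10
  T: 2·[v]_T + 2·[W]_T + 2·[J]_T = 2·(-1) + 2·(-2) + 2·(0) = -6
Net dimensions [M⁴ L¹⁰ T⁻⁶] ≠ [1] — not dimensionless.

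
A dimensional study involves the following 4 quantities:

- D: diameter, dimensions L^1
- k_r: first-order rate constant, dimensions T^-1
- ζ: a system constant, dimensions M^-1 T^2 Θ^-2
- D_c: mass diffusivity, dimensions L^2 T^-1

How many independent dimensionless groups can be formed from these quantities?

1

There are 4 variables and 4 base dimensions (M, L, T, Θ).
The dimension matrix has rank 3 (less than 4: the dimension vectors are linearly dependent).
Independent dimensionless groups: 4 − 3 = 1.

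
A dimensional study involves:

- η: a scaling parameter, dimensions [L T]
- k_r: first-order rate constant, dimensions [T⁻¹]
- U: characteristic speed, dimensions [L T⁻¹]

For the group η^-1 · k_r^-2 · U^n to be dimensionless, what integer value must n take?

1

Balance the L exponent: (1)·n from U, plus −(1) − 2·(0) = -1 from the rest, must sum to zero.
n − 1 = 0, so n = 1.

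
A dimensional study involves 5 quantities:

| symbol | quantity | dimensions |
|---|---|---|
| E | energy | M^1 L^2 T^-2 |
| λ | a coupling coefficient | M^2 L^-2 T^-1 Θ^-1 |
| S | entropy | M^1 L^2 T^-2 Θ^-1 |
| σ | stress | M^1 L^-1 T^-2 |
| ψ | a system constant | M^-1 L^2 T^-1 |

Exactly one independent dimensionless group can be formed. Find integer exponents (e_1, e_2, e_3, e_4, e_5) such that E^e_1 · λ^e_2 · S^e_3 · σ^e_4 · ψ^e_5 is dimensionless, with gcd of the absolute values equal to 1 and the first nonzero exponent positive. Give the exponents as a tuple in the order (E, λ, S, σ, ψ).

(2, 3, -3, -2, 3)

M: e_1·(1) + e_2·(2) + e_3·(1) + e_4·(1) + e_5·(-1) = 0
L: e_1·(2) + e_2·(-2) + e_3·(2) + e_4·(-1) + e_5·(2) = 0
T: e_1·(-2) + e_2·(-1) + e_3·(-2) + e_4·(-2) + e_5·(-1) = 0
Θ: e_1·(0) + e_2·(-1) + e_3·(-1) + e_4·(0) + e_5·(0) = 0
Solving this homogeneous linear system for the smallest-integer solution (first nonzero entry positive) gives (2, 3, -3, -2, 3).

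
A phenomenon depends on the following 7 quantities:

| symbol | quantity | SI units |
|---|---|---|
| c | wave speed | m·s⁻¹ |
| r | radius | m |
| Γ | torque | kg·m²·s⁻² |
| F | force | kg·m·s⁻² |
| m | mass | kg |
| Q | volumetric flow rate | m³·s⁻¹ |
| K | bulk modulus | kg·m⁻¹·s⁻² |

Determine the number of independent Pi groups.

There are 7 variables and 3 base dimensions (M, L, T).
The dimension matrix has rank 3.
Independent dimensionless groups: 7 − 3 = 4.

4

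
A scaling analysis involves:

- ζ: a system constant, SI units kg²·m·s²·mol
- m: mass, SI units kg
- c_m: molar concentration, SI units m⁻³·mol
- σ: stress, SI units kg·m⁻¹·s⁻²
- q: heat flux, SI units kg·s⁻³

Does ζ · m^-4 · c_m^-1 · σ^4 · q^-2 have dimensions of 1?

yes

Sum the exponent of each base dimension across the product:
  M: [ζ]_M − 4·[m]_M − [c_m]_M + 4·[σ]_M − 2·[q]_M = (2) − 4·(1) − (0) + 4·(1) − 2·(1) = 0
  L: [ζ]_L − 4·[m]_L − [c_m]_L + 4·[σ]_L − 2·[q]_L = (1) − 4·(0) − (-3) + 4·(-1) − 2·(0) = 0
  T: [ζ]_T − 4·[m]_T − [c_m]_T + 4·[σ]_T − 2·[q]_T = (2) − 4·(0) − (0) + 4·(-2) − 2·(-3) = 0
  N: [ζ]_N − 4·[m]_N − [c_m]_N + 4·[σ]_N − 2·[q]_N = (1) − 4·(0) − (1) + 4·(0) − 2·(0) = 0
All base exponents vanish — dimensionless.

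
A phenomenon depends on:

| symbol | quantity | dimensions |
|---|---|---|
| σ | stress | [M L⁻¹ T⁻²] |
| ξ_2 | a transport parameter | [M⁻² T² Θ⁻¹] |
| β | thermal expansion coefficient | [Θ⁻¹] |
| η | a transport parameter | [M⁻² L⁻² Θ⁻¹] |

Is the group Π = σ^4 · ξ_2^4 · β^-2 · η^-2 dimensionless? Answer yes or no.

yes

Sum the exponent of each base dimension across the product:
  M: 4·[σ]_M + 4·[ξ_2]_M − 2·[β]_M − 2·[η]_M = 4·(1) + 4·(-2) − 2·(0) − 2·(-2) = 0
  L: 4·[σ]_L + 4·[ξ_2]_L − 2·[β]_L − 2·[η]_L = 4·(-1) + 4·(0) − 2·(0) − 2·(-2) = 0
  T: 4·[σ]_T + 4·[ξ_2]_T − 2·[β]_T − 2·[η]_T = 4·(-2) + 4·(2) − 2·(0) − 2·(0) = 0
  Θ: 4·[σ]_Θ + 4·[ξ_2]_Θ − 2·[β]_Θ − 2·[η]_Θ = 4·(0) + 4·(-1) − 2·(-1) − 2·(-1) = 0
All base exponents vanish — dimensionless.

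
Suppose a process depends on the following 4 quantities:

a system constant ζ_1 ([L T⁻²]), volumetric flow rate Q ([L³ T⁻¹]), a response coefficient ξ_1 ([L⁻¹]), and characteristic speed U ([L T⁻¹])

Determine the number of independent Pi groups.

There are 4 variables and 2 base dimensions (L, T).
The dimension matrix has rank 2.
Independent dimensionless groups: 4 − 2 = 2.

2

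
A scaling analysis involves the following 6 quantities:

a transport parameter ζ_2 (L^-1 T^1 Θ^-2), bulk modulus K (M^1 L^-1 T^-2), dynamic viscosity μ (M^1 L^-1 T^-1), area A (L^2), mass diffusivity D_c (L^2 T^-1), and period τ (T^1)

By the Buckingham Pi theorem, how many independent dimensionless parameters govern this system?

2

There are 6 variables and 4 base dimensions (M, L, T, Θ).
The dimension matrix has rank 4.
Independent dimensionless groups: 6 − 4 = 2.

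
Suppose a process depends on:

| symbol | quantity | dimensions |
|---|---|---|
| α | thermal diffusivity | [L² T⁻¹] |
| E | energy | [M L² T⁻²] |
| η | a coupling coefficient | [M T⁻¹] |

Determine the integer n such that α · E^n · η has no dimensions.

-1

Balance the M exponent: (1)·n from E, plus (0) + (1) = 1 from the rest, must sum to zero.
n + 1 = 0, so n = -1.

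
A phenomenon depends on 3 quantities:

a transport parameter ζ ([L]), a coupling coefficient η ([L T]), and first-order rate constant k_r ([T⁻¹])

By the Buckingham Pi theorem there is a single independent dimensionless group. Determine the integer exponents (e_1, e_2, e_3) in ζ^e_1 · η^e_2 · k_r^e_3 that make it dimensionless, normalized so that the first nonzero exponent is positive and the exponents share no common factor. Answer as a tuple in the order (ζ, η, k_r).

(1, -1, -1)

L: e_1·(1) + e_2·(1) + e_3·(0) = 0
T: e_1·(0) + e_2·(1) + e_3·(-1) = 0
Solving this homogeneous linear system for the smallest-integer solution (first nonzero entry positive) gives (1, -1, -1).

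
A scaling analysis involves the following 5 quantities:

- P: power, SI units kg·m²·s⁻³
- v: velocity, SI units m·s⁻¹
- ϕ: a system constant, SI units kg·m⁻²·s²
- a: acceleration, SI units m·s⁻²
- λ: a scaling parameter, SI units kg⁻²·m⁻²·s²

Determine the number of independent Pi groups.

2

There are 5 variables and 3 base dimensions (M, L, T).
The dimension matrix has rank 3.
Independent dimensionless groups: 5 − 3 = 2.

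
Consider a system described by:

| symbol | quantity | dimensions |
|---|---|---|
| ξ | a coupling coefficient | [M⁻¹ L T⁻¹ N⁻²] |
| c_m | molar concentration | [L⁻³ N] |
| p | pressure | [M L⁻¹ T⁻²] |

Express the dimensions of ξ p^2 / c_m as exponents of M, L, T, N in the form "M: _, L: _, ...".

M: 1, L: 2, T: -5, N: -3

Collect each base-dimension exponent across the product:
  M: (-1) − (0) + 2·(1) = 1
  L: (1) − (-3) + 2·(-1) = 2
  T: (-1) − (0) + 2·(-2) = -5
  N: (-2) − (1) + 2·(0) = -3
So the dimensions are [M L² T⁻⁵ N⁻³].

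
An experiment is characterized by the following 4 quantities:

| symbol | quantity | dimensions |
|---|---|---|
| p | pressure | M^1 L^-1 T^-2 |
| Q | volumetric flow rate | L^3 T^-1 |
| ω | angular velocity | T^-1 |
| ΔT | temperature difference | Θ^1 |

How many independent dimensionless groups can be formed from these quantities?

0

There are 4 variables and 4 base dimensions (M, L, T, Θ).
The dimension matrix has rank 4.
Independent dimensionless groups: 4 − 4 = 0.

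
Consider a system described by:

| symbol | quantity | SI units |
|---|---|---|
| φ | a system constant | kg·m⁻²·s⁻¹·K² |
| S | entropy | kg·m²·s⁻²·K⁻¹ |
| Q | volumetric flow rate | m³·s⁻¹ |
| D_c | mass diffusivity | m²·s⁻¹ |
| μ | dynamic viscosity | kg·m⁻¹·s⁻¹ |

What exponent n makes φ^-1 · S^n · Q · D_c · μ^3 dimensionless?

-2

Balance the M exponent: (1)·n from S, plus −(1) + (0) + (0) + 3·(1) = 2 from the rest, must sum to zero.
n + 2 = 0, so n = -2.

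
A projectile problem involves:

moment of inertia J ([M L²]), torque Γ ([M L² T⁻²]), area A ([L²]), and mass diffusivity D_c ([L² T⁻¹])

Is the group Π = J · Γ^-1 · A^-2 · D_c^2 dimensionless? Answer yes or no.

Sum the exponent of each base dimension across the product:
  M: [J]_M − [Γ]_M − 2·[A]_M + 2·[D_c]_M = (1) − (1) − 2·(0) + 2·(0) = 0
  L: [J]_L − [Γ]_L − 2·[A]_L + 2·[D_c]_L = (2) − (2) − 2·(2) + 2·(2) = 0
  T: [J]_T − [Γ]_T − 2·[A]_T + 2·[D_c]_T = (0) − (-2) − 2·(0) + 2·(-1) = 0
All base exponents vanish — dimensionless.

yes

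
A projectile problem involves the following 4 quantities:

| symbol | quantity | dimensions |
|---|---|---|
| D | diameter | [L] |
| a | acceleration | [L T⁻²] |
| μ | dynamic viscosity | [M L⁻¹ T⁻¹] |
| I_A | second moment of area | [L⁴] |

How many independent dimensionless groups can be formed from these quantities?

There are 4 variables and 3 base dimensions (M, L, T).
The dimension matrix has rank 3.
Independent dimensionless groups: 4 − 3 = 1.

1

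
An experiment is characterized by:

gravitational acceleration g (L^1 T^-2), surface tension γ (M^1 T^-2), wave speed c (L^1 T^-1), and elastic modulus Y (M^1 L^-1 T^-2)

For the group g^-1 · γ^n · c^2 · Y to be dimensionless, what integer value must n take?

-1

Balance the M exponent: (1)·n from γ, plus −(0) + 2·(0) + (1) = 1 from the rest, must sum to zero.
n + 1 = 0, so n = -1.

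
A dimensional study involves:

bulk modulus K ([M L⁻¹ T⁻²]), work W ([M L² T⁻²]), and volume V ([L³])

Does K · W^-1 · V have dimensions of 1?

Sum the exponent of each base dimension across the product:
  M: [K]_M − [W]_M + [V]_M = (1) − (1) + (0) = 0
  L: [K]_L − [W]_L + [V]_L = (-1) − (2) + (3) = 0
  T: [K]_T − [W]_T + [V]_T = (-2) − (-2) + (0) = 0
All base exponents vanish — dimensionless.

yes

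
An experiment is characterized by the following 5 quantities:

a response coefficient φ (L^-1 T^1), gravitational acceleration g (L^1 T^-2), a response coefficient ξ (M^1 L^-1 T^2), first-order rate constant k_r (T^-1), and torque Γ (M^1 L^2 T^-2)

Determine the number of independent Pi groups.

There are 5 variables and 3 base dimensions (M, L, T).
The dimension matrix has rank 3.
Independent dimensionless groups: 5 − 3 = 2.

2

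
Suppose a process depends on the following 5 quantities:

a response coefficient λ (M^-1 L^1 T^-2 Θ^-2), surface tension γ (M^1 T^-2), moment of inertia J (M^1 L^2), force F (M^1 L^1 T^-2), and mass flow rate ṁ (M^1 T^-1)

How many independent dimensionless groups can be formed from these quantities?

1

There are 5 variables and 4 base dimensions (M, L, T, Θ).
The dimension matrix has rank 4.
Independent dimensionless groups: 5 − 4 = 1.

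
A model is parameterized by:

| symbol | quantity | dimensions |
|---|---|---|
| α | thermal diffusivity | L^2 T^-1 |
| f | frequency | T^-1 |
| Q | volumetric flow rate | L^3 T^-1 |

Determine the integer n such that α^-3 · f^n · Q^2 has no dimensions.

1

Balance the T exponent: (-1)·n from f, plus −3·(-1) + 2·(-1) = 1 from the rest, must sum to zero.
−n + 1 = 0, so n = 1.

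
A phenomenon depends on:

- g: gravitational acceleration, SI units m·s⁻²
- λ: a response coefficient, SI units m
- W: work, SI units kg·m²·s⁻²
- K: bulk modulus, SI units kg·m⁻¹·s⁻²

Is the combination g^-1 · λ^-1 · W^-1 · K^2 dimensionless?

no

Sum the exponent of each base dimension across the product:
  M: −[g]_M − [λ]_M − [W]_M + 2·[K]_M = −(0) − (0) − (1) + 2·(1) = 1
  L: −[g]_L − [λ]_L − [W]_L + 2·[K]_L = −(1) − (1) − (2) + 2·(-1) = -6
  T: −[g]_T − [λ]_T − [W]_T + 2·[K]_T = −(-2) − (0) − (-2) + 2·(-2) = 0
Net dimensions [M L⁻⁶] ≠ [1] — not dimensionless.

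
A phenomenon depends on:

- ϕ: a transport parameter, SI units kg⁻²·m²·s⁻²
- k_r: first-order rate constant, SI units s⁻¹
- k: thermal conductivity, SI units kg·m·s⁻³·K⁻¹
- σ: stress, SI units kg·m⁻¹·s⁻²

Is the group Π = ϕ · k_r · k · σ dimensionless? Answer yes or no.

no

Sum the exponent of each base dimension across the product:
  M: [ϕ]_M + [k_r]_M + [k]_M + [σ]_M = (-2) + (0) + (1) + (1) = 0
  L: [ϕ]_L + [k_r]_L + [k]_L + [σ]_L = (2) + (0) + (1) + (-1) = 2
  T: [ϕ]_T + [k_r]_T + [k]_T + [σ]_T = (-2) + (-1) + (-3) + (-2) = -8
  Θ: [ϕ]_Θ + [k_r]_Θ + [k]_Θ + [σ]_Θ = (0) + (0) + (-1) + (0) = -1
Net dimensions [L² T⁻⁸ Θ⁻¹] ≠ [1] — not dimensionless.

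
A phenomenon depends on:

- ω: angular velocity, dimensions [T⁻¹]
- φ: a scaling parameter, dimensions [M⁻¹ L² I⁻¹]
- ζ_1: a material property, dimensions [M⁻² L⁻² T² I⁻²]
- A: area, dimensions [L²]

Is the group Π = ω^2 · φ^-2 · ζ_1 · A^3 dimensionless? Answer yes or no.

Sum the exponent of each base dimension across the product:
  M: 2·[ω]_M − 2·[φ]_M + [ζ_1]_M + 3·[A]_M = 2·(0) − 2·(-1) + (-2) + 3·(0) = 0
  L: 2·[ω]_L − 2·[φ]_L + [ζ_1]_L + 3·[A]_L = 2·(0) − 2·(2) + (-2) + 3·(2) = 0
  T: 2·[ω]_T − 2·[φ]_T + [ζ_1]_T + 3·[A]_T = 2·(-1) − 2·(0) + (2) + 3·(0) = 0
  I: 2·[ω]_I − 2·[φ]_I + [ζ_1]_I + 3·[A]_I = 2·(0) − 2·(-1) + (-2) + 3·(0) = 0
All base exponents vanish — dimensionless.

yes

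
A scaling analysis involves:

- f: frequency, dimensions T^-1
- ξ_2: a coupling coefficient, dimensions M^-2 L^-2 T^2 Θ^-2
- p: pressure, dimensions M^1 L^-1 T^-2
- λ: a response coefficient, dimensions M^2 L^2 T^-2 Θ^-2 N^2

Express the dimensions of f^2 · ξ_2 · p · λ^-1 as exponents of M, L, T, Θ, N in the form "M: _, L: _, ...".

Collect each base-dimension exponent across the product:
  M: 2·(0) + (-2) + (1) − (2) = -3
  L: 2·(0) + (-2) + (-1) − (2) = -5
  T: 2·(-1) + (2) + (-2) − (-2) = 0
  Θ: 2·(0) + (-2) + (0) − (-2) = 0
  N: 2·(0) + (0) + (0) − (2) = -2
So the dimensions are [M⁻³ L⁻⁵ N⁻²].

M: -3, L: -5, T: 0, Θ: 0, N: -2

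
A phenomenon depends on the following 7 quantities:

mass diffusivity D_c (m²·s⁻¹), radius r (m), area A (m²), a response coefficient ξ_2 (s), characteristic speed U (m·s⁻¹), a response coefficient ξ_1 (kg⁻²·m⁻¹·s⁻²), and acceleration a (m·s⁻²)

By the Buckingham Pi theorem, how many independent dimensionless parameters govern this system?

There are 7 variables and 3 base dimensions (M, L, T).
The dimension matrix has rank 3.
Independent dimensionless groups: 7 − 3 = 4.

4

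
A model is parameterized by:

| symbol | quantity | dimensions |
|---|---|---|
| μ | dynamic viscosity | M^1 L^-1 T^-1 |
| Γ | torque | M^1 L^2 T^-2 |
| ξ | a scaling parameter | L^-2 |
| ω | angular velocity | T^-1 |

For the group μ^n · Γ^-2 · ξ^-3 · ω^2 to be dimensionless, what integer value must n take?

Balance the M exponent: (1)·n from μ, plus −2·(1) − 3·(0) + 2·(0) = -2 from the rest, must sum to zero.
n − 2 = 0, so n = 2.

2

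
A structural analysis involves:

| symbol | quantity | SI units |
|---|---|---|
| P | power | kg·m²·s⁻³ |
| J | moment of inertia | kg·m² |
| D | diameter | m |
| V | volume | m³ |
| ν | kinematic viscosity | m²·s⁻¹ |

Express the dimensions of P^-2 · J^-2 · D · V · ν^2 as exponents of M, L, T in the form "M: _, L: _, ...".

Collect each base-dimension exponent across the product:
  M: −2·(1) − 2·(1) + (0) + (0) + 2·(0) = -4
  L: −2·(2) − 2·(2) + (1) + (3) + 2·(2) = 0
  T: −2·(-3) − 2·(0) + (0) + (0) + 2·(-1) = 4
So the dimensions are [M⁻⁴ T⁴].

M: -4, L: 0, T: 4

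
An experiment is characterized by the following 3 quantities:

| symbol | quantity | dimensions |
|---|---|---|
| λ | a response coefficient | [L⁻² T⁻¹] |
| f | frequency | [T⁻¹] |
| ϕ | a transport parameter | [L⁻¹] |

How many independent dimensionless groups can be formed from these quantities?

1

There are 3 variables and 2 base dimensions (L, T).
The dimension matrix has rank 2.
Independent dimensionless groups: 3 − 2 = 1.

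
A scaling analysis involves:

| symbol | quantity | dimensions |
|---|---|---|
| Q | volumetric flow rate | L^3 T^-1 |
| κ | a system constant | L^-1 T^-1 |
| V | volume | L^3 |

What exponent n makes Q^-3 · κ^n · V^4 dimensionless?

Balance the L exponent: (-1)·n from κ, plus −3·(3) + 4·(3) = 3 from the rest, must sum to zero.
−n + 3 = 0, so n = 3.

3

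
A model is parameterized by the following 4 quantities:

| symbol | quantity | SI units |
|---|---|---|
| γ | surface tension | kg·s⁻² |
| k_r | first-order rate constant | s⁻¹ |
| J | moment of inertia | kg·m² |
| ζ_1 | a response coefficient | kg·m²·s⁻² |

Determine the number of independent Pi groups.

1

There are 4 variables and 3 base dimensions (M, L, T).
The dimension matrix has rank 3.
Independent dimensionless groups: 4 − 3 = 1.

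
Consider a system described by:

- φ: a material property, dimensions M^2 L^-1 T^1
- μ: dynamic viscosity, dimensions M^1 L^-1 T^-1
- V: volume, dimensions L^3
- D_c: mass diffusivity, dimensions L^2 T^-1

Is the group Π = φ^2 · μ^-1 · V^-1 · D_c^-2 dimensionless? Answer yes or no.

Sum the exponent of each base dimension across the product:
  M: 2·[φ]_M − [μ]_M − [V]_M − 2·[D_c]_M = 2·(2) − (1) − (0) − 2·(0) = 3
  L: 2·[φ]_L − [μ]_L − [V]_L − 2·[D_c]_L = 2·(-1) − (-1) − (3) − 2·(2) = -8
  T: 2·[φ]_T − [μ]_T − [V]_T − 2·[D_c]_T = 2·(1) − (-1) − (0) − 2·(-1) = 5
Net dimensions [M³ L⁻⁸ T⁵] ≠ [1] — not dimensionless.

no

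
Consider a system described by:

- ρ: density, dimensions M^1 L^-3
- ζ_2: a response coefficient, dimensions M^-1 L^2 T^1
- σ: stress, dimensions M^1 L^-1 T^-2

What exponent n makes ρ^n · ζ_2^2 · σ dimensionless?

1

Balance the M exponent: (1)·n from ρ, plus 2·(-1) + (1) = -1 from the rest, must sum to zero.
n − 1 = 0, so n = 1.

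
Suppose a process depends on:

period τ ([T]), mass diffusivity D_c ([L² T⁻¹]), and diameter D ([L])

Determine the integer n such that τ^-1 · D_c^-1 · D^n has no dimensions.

2

Balance the L exponent: (1)·n from D, plus −(0) − (2) = -2 from the rest, must sum to zero.
n − 2 = 0, so n = 2.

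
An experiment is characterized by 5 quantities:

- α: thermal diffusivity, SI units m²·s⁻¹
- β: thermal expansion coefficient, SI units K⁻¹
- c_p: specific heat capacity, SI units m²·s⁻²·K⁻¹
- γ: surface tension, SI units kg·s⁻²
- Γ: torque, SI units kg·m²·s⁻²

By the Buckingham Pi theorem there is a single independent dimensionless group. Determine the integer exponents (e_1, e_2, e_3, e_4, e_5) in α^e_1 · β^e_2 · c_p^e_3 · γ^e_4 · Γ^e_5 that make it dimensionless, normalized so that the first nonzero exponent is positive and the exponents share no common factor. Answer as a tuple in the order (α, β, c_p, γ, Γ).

(2, 1, -1, 1, -1)

M: e_1·(0) + e_2·(0) + e_3·(0) + e_4·(1) + e_5·(1) = 0
L: e_1·(2) + e_2·(0) + e_3·(2) + e_4·(0) + e_5·(2) = 0
T: e_1·(-1) + e_2·(0) + e_3·(-2) + e_4·(-2) + e_5·(-2) = 0
Θ: e_1·(0) + e_2·(-1) + e_3·(-1) + e_4·(0) + e_5·(0) = 0
Solving this homogeneous linear system for the smallest-integer solution (first nonzero entry positive) gives (2, 1, -1, 1, -1).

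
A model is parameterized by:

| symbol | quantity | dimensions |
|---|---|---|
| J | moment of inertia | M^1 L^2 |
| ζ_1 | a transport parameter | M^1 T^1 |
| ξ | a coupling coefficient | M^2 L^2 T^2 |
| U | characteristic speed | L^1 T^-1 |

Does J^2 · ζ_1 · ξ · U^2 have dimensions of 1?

no

Sum the exponent of each base dimension across the product:
  M: 2·[J]_M + [ζ_1]_M + [ξ]_M + 2·[U]_M = 2·(1) + (1) + (2) + 2·(0) = 5
  L: 2·[J]_L + [ζ_1]_L + [ξ]_L + 2·[U]_L = 2·(2) + (0) + (2) + 2·(1) = 8
  T: 2·[J]_T + [ζ_1]_T + [ξ]_T + 2·[U]_T = 2·(0) + (1) + (2) + 2·(-1) = 1
Net dimensions [M⁵ L⁸ T] ≠ [1] — not dimensionless.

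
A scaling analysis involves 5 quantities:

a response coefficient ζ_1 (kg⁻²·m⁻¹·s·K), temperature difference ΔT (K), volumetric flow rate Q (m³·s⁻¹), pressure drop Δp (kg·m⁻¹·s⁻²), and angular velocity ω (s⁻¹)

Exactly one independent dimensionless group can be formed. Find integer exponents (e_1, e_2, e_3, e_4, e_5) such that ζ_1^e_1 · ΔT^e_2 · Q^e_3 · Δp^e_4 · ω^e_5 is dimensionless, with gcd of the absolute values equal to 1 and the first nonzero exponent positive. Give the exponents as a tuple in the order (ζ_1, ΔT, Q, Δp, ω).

(1, -1, 1, 2, -4)

M: e_1·(-2) + e_2·(0) + e_3·(0) + e_4·(1) + e_5·(0) = 0
L: e_1·(-1) + e_2·(0) + e_3·(3) + e_4·(-1) + e_5·(0) = 0
T: e_1·(1) + e_2·(0) + e_3·(-1) + e_4·(-2) + e_5·(-1) = 0
Θ: e_1·(1) + e_2·(1) + e_3·(0) + e_4·(0) + e_5·(0) = 0
Solving this homogeneous linear system for the smallest-integer solution (first nonzero entry positive) gives (1, -1, 1, 2, -4).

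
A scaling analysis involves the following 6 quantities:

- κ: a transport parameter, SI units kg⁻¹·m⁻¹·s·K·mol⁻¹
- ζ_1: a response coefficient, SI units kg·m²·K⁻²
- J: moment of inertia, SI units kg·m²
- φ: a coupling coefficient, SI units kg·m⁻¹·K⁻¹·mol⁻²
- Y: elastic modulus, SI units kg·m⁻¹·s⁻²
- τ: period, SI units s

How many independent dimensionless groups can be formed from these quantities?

1

There are 6 variables and 5 base dimensions (M, L, T, Θ, N).
The dimension matrix has rank 5.
Independent dimensionless groups: 6 − 5 = 1.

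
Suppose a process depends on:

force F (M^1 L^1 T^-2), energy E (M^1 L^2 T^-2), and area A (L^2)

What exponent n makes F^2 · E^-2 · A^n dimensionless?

Balance the L exponent: (2)·n from A, plus 2·(1) − 2·(2) = -2 from the rest, must sum to zero.
2n − 2 = 0, so n = 1.

1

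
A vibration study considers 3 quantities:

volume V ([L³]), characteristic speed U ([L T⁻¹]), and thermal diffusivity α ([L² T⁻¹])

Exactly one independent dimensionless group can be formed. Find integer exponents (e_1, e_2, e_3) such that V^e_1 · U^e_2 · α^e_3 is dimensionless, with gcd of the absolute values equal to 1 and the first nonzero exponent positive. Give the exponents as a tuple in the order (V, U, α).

(1, 3, -3)

L: e_1·(3) + e_2·(1) + e_3·(2) = 0
T: e_1·(0) + e_2·(-1) + e_3·(-1) = 0
Solving this homogeneous linear system for the smallest-integer solution (first nonzero entry positive) gives (1, 3, -3).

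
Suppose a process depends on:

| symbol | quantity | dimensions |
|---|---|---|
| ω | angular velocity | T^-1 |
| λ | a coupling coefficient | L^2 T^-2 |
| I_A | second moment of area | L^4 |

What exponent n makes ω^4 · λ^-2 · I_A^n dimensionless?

1

Balance the L exponent: (4)·n from I_A, plus 4·(0) − 2·(2) = -4 from the rest, must sum to zero.
4n − 4 = 0, so n = 1.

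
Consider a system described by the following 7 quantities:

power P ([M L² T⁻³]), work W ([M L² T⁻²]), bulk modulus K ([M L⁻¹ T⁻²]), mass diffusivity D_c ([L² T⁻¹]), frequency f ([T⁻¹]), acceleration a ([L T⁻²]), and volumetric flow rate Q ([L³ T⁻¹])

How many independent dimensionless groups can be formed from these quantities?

4

There are 7 variables and 3 base dimensions (M, L, T).
The dimension matrix has rank 3.
Independent dimensionless groups: 7 − 3 = 4.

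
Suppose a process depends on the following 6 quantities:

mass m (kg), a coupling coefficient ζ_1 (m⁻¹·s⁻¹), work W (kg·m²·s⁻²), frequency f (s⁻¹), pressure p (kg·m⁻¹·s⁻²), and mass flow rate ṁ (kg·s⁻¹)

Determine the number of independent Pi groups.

There are 6 variables and 3 base dimensions (M, L, T).
The dimension matrix has rank 3.
Independent dimensionless groups: 6 − 3 = 3.

3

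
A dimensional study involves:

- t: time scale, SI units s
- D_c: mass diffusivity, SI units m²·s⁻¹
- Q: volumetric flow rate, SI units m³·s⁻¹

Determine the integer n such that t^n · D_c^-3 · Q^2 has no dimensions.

-1

Balance the T exponent: (1)·n from t, plus −3·(-1) + 2·(-1) = 1 from the rest, must sum to zero.
n + 1 = 0, so n = -1.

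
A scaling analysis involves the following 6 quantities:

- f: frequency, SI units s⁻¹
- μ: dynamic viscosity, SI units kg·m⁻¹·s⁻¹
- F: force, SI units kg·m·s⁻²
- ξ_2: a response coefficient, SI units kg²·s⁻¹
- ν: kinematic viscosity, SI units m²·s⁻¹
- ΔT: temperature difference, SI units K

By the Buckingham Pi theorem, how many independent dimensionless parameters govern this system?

There are 6 variables and 4 base dimensions (M, L, T, Θ).
The dimension matrix has rank 4.
Independent dimensionless groups: 6 − 4 = 2.

2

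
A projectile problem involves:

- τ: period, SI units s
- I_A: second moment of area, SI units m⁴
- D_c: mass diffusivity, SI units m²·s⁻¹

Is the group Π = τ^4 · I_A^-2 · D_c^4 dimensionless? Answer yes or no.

Sum the exponent of each base dimension across the product:
  L: 4·[τ]_L − 2·[I_A]_L + 4·[D_c]_L = 4·(0) − 2·(4) + 4·(2) = 0
  T: 4·[τ]_T − 2·[I_A]_T + 4·[D_c]_T = 4·(1) − 2·(0) + 4·(-1) = 0
All base exponents vanish — dimensionless.

yes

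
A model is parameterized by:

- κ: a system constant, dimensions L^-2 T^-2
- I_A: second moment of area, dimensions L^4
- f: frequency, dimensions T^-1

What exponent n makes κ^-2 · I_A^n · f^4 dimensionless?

-1

Balance the L exponent: (4)·n from I_A, plus −2·(-2) + 4·(0) = 4 from the rest, must sum to zero.
4n + 4 = 0, so n = -1.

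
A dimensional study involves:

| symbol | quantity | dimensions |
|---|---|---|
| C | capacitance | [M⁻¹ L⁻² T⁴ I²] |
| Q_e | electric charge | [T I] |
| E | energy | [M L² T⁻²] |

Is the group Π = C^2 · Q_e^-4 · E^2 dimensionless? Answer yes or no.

yes

Sum the exponent of each base dimension across the product:
  M: 2·[C]_M − 4·[Q_e]_M + 2·[E]_M = 2·(-1) − 4·(0) + 2·(1) = 0
  L: 2·[C]_L − 4·[Q_e]_L + 2·[E]_L = 2·(-2) − 4·(0) + 2·(2) = 0
  T: 2·[C]_T − 4·[Q_e]_T + 2·[E]_T = 2·(4) − 4·(1) + 2·(-2) = 0
  I: 2·[C]_I − 4·[Q_e]_I + 2·[E]_I = 2·(2) − 4·(1) + 2·(0) = 0
All base exponents vanish — dimensionless.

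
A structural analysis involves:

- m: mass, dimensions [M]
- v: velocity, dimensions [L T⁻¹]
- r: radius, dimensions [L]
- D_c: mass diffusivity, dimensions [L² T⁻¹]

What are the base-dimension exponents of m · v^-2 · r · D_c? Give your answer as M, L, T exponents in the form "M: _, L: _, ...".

Collect each base-dimension exponent across the product:
  M: (1) − 2·(0) + (0) + (0) = 1
  L: (0) − 2·(1) + (1) + (2) = 1
  T: (0) − 2·(-1) + (0) + (-1) = 1
So the dimensions are [M L T].

M: 1, L: 1, T: 1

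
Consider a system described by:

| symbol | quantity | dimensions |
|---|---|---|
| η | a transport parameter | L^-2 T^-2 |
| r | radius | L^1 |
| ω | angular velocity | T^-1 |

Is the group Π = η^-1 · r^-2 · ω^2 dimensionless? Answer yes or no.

yes

Sum the exponent of each base dimension across the product:
  L: −[η]_L − 2·[r]_L + 2·[ω]_L = −(-2) − 2·(1) + 2·(0) = 0
  T: −[η]_T − 2·[r]_T + 2·[ω]_T = −(-2) − 2·(0) + 2·(-1) = 0
All base exponents vanish — dimensionless.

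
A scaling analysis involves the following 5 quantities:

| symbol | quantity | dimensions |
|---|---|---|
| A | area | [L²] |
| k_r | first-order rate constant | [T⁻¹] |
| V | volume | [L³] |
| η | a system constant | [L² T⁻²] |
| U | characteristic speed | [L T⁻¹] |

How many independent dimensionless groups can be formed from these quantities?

3

There are 5 variables and 2 base dimensions (L, T).
The dimension matrix has rank 2.
Independent dimensionless groups: 5 − 2 = 3.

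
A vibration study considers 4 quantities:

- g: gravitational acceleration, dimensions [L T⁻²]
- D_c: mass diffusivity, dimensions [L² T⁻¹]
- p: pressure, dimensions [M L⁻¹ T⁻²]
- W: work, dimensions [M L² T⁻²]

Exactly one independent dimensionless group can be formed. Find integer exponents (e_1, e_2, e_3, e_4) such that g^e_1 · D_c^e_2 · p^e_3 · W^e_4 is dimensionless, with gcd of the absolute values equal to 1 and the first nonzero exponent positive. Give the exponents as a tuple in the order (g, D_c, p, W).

M: e_1·(0) + e_2·(0) + e_3·(1) + e_4·(1) = 0
L: e_1·(1) + e_2·(2) + e_3·(-1) + e_4·(2) = 0
T: e_1·(-2) + e_2·(-1) + e_3·(-2) + e_4·(-2) = 0
Solving this homogeneous linear system for the smallest-integer solution (first nonzero entry positive) gives (1, -2, -1, 1).

(1, -2, -1, 1)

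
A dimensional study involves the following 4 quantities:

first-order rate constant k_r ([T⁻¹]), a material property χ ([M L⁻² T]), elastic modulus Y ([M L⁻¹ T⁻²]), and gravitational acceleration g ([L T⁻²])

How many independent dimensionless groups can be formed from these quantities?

There are 4 variables and 3 base dimensions (M, L, T).
The dimension matrix has rank 3.
Independent dimensionless groups: 4 − 3 = 1.

1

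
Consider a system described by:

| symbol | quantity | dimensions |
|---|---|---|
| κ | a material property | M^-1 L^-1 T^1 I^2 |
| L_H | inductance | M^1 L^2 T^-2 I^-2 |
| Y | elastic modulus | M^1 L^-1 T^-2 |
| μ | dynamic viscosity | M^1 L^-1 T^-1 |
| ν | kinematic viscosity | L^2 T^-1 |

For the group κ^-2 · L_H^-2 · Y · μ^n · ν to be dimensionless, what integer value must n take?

-1

Balance the M exponent: (1)·n from μ, plus −2·(-1) − 2·(1) + (1) + (0) = 1 from the rest, must sum to zero.
n + 1 = 0, so n = -1.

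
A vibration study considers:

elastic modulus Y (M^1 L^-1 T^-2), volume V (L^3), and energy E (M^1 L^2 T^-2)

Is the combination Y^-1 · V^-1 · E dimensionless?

yes

Sum the exponent of each base dimension across the product:
  M: −[Y]_M − [V]_M + [E]_M = −(1) − (0) + (1) = 0
  L: −[Y]_L − [V]_L + [E]_L = −(-1) − (3) + (2) = 0
  T: −[Y]_T − [V]_T + [E]_T = −(-2) − (0) + (-2) = 0
All base exponents vanish — dimensionless.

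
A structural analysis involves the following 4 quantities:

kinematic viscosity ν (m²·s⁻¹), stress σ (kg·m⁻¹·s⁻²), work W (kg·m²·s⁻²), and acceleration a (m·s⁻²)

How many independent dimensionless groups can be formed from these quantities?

1

There are 4 variables and 3 base dimensions (M, L, T).
The dimension matrix has rank 3.
Independent dimensionless groups: 4 − 3 = 1.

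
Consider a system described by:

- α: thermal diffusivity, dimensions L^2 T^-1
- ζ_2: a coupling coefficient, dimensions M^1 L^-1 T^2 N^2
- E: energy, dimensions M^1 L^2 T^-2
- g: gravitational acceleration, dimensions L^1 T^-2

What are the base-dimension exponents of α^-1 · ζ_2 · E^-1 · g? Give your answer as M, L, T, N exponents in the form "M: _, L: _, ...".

M: 0, L: -4, T: 3, N: 2

Collect each base-dimension exponent across the product:
  M: −(0) + (1) − (1) + (0) = 0
  L: −(2) + (-1) − (2) + (1) = -4
  T: −(-1) + (2) − (-2) + (-2) = 3
  N: −(0) + (2) − (0) + (0) = 2
So the dimensions are [L⁻⁴ T³ N²].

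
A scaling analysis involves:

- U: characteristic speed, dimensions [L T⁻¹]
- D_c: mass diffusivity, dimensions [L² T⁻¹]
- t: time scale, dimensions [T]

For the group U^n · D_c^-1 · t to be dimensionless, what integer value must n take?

2

Balance the L exponent: (1)·n from U, plus −(2) + (0) = -2 from the rest, must sum to zero.
n − 2 = 0, so n = 2.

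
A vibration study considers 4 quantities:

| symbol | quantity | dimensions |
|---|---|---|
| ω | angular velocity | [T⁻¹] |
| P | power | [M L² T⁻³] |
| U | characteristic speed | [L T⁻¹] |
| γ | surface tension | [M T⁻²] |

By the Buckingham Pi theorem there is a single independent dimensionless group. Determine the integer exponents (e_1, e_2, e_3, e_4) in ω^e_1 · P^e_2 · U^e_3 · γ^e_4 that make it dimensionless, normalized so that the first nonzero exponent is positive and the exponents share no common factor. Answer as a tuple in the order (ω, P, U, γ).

M: e_1·(0) + e_2·(1) + e_3·(0) + e_4·(1) = 0
L: e_1·(0) + e_2·(2) + e_3·(1) + e_4·(0) = 0
T: e_1·(-1) + e_2·(-3) + e_3·(-1) + e_4·(-2) = 0
Solving this homogeneous linear system for the smallest-integer solution (first nonzero entry positive) gives (1, 1, -2, -1).

(1, 1, -2, -1)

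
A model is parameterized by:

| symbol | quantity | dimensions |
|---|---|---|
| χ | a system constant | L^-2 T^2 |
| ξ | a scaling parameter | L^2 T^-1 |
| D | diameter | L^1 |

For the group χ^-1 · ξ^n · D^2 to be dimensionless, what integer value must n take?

Balance the L exponent: (2)·n from ξ, plus −(-2) + 2·(1) = 4 from the rest, must sum to zero.
2n + 4 = 0, so n = -2.

-2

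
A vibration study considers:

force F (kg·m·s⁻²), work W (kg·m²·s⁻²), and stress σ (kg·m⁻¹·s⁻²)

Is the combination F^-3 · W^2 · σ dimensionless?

Sum the exponent of each base dimension across the product:
  M: −3·[F]_M + 2·[W]_M + [σ]_M = −3·(1) + 2·(1) + (1) = 0
  L: −3·[F]_L + 2·[W]_L + [σ]_L = −3·(1) + 2·(2) + (-1) = 0
  T: −3·[F]_T + 2·[W]_T + [σ]_T = −3·(-2) + 2·(-2) + (-2) = 0
All base exponents vanish — dimensionless.

yes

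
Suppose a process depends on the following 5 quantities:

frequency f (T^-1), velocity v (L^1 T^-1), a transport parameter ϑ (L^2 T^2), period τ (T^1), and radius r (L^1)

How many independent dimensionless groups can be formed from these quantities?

There are 5 variables and 2 base dimensions (L, T).
The dimension matrix has rank 2.
Independent dimensionless groups: 5 − 2 = 3.

3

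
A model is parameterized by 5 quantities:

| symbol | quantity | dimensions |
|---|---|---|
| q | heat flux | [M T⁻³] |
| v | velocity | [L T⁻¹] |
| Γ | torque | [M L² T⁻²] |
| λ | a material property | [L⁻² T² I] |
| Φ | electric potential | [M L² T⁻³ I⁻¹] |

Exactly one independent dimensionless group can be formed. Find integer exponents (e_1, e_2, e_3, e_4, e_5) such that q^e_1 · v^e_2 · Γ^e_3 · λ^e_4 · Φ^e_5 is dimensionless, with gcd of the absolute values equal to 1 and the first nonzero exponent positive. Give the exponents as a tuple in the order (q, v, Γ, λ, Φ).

M: e_1·(1) + e_2·(0) + e_3·(1) + e_4·(0) + e_5·(1) = 0
L: e_1·(0) + e_2·(1) + e_3·(2) + e_4·(-2) + e_5·(2) = 0
T: e_1·(-3) + e_2·(-1) + e_3·(-2) + e_4·(2) + e_5·(-3) = 0
I: e_1·(0) + e_2·(0) + e_3·(0) + e_4·(1) + e_5·(-1) = 0
Solving this homogeneous linear system for the smallest-integer solution (first nonzero entry positive) gives (1, -4, 2, -3, -3).

(1, -4, 2, -3, -3)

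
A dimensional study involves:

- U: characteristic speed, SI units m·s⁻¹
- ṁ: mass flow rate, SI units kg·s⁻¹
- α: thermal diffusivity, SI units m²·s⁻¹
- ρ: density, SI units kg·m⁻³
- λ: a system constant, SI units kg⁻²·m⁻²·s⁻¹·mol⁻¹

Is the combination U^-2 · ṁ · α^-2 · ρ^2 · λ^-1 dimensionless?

Sum the exponent of each base dimension across the product:
  M: −2·[U]_M + [ṁ]_M − 2·[α]_M + 2·[ρ]_M − [λ]_M = −2·(0) + (1) − 2·(0) + 2·(1) − (-2) = 5
  L: −2·[U]_L + [ṁ]_L − 2·[α]_L + 2·[ρ]_L − [λ]_L = −2·(1) + (0) − 2·(2) + 2·(-3) − (-2) = -10
  T: −2·[U]_T + [ṁ]_T − 2·[α]_T + 2·[ρ]_T − [λ]_T = −2·(-1) + (-1) − 2·(-1) + 2·(0) − (-1) = 4
  N: −2·[U]_N + [ṁ]_N − 2·[α]_N + 2·[ρ]_N − [λ]_N = −2·(0) + (0) − 2·(0) + 2·(0) − (-1) = 1
Net dimensions [M⁵ L⁻¹⁰ T⁴ N] ≠ [1] — not dimensionless.

no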